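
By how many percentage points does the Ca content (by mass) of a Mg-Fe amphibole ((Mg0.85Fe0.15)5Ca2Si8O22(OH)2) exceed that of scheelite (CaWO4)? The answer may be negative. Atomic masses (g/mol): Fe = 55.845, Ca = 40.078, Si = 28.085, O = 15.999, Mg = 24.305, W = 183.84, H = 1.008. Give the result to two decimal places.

-4.33 percentage points

First mineral: 80.156 g Ca in 836.008 g formula = 9.59 wt% Ca.
Second mineral: 40.078 g Ca in 287.914 g formula = 13.92 wt% Ca.
9.59% − 13.92% gives a difference of -4.33 percentage points.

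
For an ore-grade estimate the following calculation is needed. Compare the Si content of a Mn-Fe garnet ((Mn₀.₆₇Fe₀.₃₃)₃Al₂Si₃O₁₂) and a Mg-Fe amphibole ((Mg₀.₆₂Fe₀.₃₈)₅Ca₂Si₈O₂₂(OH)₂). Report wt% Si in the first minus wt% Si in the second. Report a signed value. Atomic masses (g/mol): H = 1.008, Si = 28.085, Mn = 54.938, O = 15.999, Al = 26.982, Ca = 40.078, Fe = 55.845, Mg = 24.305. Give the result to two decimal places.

Si in (Mn₀.₆₇Fe₀.₃₃)₃Al₂Si₃O₁₂: molar mass 495.919 g/mol; 3×28.085 = 84.255 g → 16.99 wt%.
Si in (Mg₀.₆₂Fe₀.₃₈)₅Ca₂Si₈O₂₂(OH)₂: molar mass 872.279 g/mol; 8×28.085 = 224.680 g → 25.76 wt%.
Difference = 16.99 − 25.76 = -8.77 percentage points.

-8.77 percentage points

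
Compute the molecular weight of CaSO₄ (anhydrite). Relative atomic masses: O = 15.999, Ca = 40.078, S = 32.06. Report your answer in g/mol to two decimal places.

136.13 g/mol

The formula mass is the sum 1(40.078) + 1(32.06) + 4(15.999).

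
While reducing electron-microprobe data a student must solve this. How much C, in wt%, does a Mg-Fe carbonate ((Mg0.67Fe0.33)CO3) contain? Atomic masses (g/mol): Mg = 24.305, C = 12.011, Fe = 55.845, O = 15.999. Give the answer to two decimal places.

M((Mg0.67Fe0.33)CO3) = 94.721 g/mol.
C contributes 1 × 12.011 = 12.011 g per mole.
12.011/94.721 = 0.1268 → 12.68%.

12.68 wt%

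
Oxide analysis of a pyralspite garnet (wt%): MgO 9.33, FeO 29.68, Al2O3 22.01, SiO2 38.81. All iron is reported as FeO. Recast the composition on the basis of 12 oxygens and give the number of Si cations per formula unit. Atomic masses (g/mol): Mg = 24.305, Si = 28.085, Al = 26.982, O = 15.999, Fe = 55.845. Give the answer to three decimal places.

3.000 Si apfu

MgO: 9.33/40.304 = 0.23149 mol → 0.23149 mol Mg, 0.23149 mol O.
FeO: 29.68/71.844 = 0.41312 mol → 0.41312 mol Fe, 0.41312 mol O.
Al2O3: 22.01/101.961 = 0.21587 mol → 0.43174 mol Al, 0.64761 mol O.
SiO2: 38.81/60.083 = 0.64594 mol → 0.64594 mol Si, 1.29188 mol O.
Total oxygen = 2.58410 mol. Normalization factor = 12/2.58410 = 4.64378.
Si per 12 O = 0.64594 × 4.64378 = 3.000.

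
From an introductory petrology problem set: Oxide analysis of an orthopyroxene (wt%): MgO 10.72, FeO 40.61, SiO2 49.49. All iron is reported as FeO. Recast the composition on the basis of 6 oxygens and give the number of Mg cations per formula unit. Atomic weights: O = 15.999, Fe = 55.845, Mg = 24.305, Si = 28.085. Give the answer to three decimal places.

0.644 Mg apfu

MgO (M=40.304): mol = 0.26598; Mg = 0.26598, O = 0.26598.
FeO (M=71.844): mol = 0.56525; Fe = 0.56525, O = 0.56525.
SiO2 (M=60.083): mol = 0.82369; Si = 0.82369, O = 1.64738.
ΣO = 2.47861; factor = 6/ΣO = 2.42071.
Mg apfu = 0.26598 × 2.42071 = 0.644.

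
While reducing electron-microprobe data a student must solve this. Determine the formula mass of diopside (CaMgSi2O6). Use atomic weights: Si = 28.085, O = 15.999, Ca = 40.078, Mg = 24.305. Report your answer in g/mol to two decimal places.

216.55 g/mol

M = 1·40.078 + 1·24.305 + 2·28.085 + 6·15.999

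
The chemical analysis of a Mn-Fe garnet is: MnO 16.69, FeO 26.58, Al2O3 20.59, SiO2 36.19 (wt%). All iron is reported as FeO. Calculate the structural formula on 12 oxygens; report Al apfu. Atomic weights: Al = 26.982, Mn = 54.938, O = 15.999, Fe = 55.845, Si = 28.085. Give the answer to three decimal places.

MnO: 16.69/70.937 = 0.23528 mol → 0.23528 mol Mn, 0.23528 mol O.
FeO: 26.58/71.844 = 0.36997 mol → 0.36997 mol Fe, 0.36997 mol O.
Al2O3: 20.59/101.961 = 0.20194 mol → 0.40388 mol Al, 0.60582 mol O.
SiO2: 36.19/60.083 = 0.60233 mol → 0.60233 mol Si, 1.20466 mol O.
Total oxygen = 2.41573 mol. Normalization factor = 12/2.41573 = 4.96744.
Al per 12 O = 0.40388 × 4.96744 = 2.006.

2.006 Al apfu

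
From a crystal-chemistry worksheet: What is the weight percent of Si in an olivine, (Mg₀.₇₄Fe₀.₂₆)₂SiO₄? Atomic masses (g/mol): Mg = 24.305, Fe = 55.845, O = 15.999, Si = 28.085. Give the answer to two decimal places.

Formula mass = 1.48×24.305 + 0.52×55.845 + 1×28.085 + 4×15.999 = 157.092 g/mol, of which 28.085 g is Si.
So Si makes up 28.085/157.092 = 0.1788 of the mass, i.e. 17.88%.

17.88 wt%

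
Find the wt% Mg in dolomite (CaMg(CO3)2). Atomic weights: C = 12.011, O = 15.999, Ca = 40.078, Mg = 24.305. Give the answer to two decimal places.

Formula mass = 1×40.078 + 1×24.305 + 2×12.011 + 6×15.999 = 184.399 g/mol, of which 24.305 g is Mg.
So Mg makes up 24.305/184.399 = 0.1318 of the mass, i.e. 13.18%.

13.18 weight percent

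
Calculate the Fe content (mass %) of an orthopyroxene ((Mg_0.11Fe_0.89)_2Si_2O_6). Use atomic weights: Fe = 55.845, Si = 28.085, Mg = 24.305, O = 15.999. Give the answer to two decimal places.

Formula mass = 0.22×24.305 + 1.78×55.845 + 2×28.085 + 6×15.999 = 256.915 g/mol, of which 99.404 g is Fe.
So Fe makes up 99.404/256.915 = 0.3869 of the mass, i.e. 38.69%.

38.69 mass %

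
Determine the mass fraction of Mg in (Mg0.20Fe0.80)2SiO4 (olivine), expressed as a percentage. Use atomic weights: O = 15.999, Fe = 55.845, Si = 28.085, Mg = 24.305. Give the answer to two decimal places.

M((Mg0.20Fe0.80)2SiO4) = 191.155 g/mol.
Mg contributes 0.40 × 24.305 = 9.722 g per mole.
9.722/191.155 = 0.0509 → 5.09%.

5.09 wt%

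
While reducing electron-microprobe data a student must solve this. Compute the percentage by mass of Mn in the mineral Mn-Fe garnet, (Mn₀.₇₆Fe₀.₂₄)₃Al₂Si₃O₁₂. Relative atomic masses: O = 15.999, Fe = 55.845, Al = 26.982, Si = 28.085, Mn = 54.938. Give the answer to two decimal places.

Formula mass = 2.28*54.938 + 0.72*55.845 + 2*26.982 + 3*28.085 + 12*15.999 = 495.674 g/mol, of which 125.259 g is Mn.
So Mn makes up 125.259/495.674 = 0.2527 of the mass, i.e. 25.27%.

25.27 wt%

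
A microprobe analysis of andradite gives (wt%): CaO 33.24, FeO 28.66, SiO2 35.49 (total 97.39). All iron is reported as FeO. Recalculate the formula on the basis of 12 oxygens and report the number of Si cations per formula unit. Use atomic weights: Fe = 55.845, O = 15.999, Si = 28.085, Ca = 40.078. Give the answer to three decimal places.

3.262 Si apfu

CaO: 33.24/56.077 = 0.59276 mol → 0.59276 mol Ca, 0.59276 mol O.
FeO: 28.66/71.844 = 0.39892 mol → 0.39892 mol Fe, 0.39892 mol O.
SiO2: 35.49/60.083 = 0.59068 mol → 0.59068 mol Si, 1.18136 mol O.
Total oxygen = 2.17304 mol. Normalization factor = 12/2.17304 = 5.52222.
Si per 12 O = 0.59068 × 5.52222 = 3.262.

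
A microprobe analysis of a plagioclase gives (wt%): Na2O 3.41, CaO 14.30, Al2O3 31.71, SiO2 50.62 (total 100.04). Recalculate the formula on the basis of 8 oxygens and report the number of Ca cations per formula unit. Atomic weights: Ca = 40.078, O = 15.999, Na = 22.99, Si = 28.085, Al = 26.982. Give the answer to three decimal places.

0.697 Ca apfu

Na2O (M=61.979): mol = 0.05502; Na = 0.11004, O = 0.05502.
CaO (M=56.077): mol = 0.25501; Ca = 0.25501, O = 0.25501.
Al2O3 (M=101.961): mol = 0.31100; Al = 0.62200, O = 0.93300.
SiO2 (M=60.083): mol = 0.84250; Si = 0.84250, O = 1.68500.
ΣO = 2.92803; factor = 8/ΣO = 2.73221.
Ca apfu = 0.25501 × 2.73221 = 0.697.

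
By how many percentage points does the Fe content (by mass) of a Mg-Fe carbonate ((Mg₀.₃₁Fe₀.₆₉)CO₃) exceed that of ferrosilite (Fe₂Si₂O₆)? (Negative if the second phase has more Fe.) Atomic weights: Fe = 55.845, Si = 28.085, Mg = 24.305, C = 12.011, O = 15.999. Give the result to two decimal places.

-6.00 percentage points

First mineral: 38.533 g Fe in 106.076 g formula = 36.33 wt% Fe.
Second mineral: 111.690 g Fe in 263.854 g formula = 42.33 wt% Fe.
36.33% − 42.33% gives a difference of -6.00 percentage points.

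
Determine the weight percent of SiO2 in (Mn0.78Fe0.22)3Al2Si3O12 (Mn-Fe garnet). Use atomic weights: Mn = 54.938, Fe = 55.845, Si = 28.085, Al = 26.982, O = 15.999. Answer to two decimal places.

36.37 wt%

Molar mass of (Mn0.78Fe0.22)3Al2Si3O12 = 2.34*54.938 + 0.66*55.845 + 2*26.982 + 3*28.085 + 12*15.999 = 495.620 g/mol.
Each formula unit contains 3 Si, equivalent to 3/1 = 3.0000 mol SiO2.
M(SiO2) = 1×28.085 + 2×15.999 = 60.083 g/mol.
Mass of SiO2 per formula unit = 3.0000 × 60.083 = 180.249 g.
SiO2 wt% = 180.249 / 495.620 × 100 = 36.37%.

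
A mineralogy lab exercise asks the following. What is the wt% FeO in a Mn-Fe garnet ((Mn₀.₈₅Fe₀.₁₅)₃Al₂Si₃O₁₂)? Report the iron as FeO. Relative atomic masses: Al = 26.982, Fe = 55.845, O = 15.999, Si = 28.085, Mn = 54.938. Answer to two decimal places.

6.53 wt%

Formula mass = 495.429 g/mol.
0.45 Fe → 0.4500 mol FeO per formula unit; M(FeO) = 71.844, so FeO mass = 32.330 g.
32.330/495.429 × 100 = 6.53 wt%.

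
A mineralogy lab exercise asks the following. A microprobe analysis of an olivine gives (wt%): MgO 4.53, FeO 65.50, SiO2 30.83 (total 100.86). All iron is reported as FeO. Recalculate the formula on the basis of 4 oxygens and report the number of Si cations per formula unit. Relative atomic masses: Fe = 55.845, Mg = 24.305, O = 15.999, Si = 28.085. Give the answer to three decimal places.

MgO: 4.53/40.304 = 0.11240 mol → 0.11240 mol Mg, 0.11240 mol O.
FeO: 65.50/71.844 = 0.91170 mol → 0.91170 mol Fe, 0.91170 mol O.
SiO2: 30.83/60.083 = 0.51312 mol → 0.51312 mol Si, 1.02624 mol O.
Total oxygen = 2.05034 mol. Normalization factor = 4/2.05034 = 1.95090.
Si per 4 O = 0.51312 × 1.95090 = 1.001.

1.001 Si apfu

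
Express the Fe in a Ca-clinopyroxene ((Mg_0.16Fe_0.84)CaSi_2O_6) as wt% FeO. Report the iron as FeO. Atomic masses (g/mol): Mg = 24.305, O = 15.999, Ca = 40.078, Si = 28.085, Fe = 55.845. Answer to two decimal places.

M((Mg_0.16Fe_0.84)CaSi_2O_6) = 243.041 g/mol; M(FeO) = 71.844 g/mol.
Moles FeO per formula unit = 0.84 Fe ÷ 1 = 0.8400.
FeO fraction = (0.8400 × 71.844) / 243.041 = 60.349/243.041 = 0.2483.

24.83 wt%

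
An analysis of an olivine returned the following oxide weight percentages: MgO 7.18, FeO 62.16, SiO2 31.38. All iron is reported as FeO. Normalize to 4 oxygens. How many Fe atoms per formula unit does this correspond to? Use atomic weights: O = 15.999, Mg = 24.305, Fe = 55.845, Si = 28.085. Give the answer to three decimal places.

MgO: 7.18/40.304 = 0.17815 mol → 0.17815 mol Mg, 0.17815 mol O.
FeO: 62.16/71.844 = 0.86521 mol → 0.86521 mol Fe, 0.86521 mol O.
SiO2: 31.38/60.083 = 0.52228 mol → 0.52228 mol Si, 1.04456 mol O.
Total oxygen = 2.08792 mol. Normalization factor = 4/2.08792 = 1.91578.
Fe per 4 O = 0.86521 × 1.91578 = 1.658.

1.658 Fe apfu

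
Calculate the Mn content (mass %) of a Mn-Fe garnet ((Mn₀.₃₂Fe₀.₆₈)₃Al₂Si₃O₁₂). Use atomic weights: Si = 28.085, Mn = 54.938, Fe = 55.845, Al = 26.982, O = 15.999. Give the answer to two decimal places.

10.61 mass %

Molar mass of (Mn₀.₃₂Fe₀.₆₈)₃Al₂Si₃O₁₂: 0.96·54.938 + 2.04·55.845 + 2·26.982 + 3·28.085 + 12·15.999 = 496.871 g/mol.
Mass of Mn per formula unit: 0.96 × 54.938 = 52.740 g.
Weight fraction Mn = 52.740 / 496.871 = 0.1061.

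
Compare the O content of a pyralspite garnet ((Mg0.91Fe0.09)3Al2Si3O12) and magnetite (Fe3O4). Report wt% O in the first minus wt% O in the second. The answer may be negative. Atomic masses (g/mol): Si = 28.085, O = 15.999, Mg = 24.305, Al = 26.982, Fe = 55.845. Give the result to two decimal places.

19.00 percentage points

First mineral: 191.988 g O in 411.638 g formula = 46.64 wt% O.
Second mineral: 63.996 g O in 231.531 g formula = 27.64 wt% O.
46.64% − 27.64% gives a difference of 19.00 percentage points.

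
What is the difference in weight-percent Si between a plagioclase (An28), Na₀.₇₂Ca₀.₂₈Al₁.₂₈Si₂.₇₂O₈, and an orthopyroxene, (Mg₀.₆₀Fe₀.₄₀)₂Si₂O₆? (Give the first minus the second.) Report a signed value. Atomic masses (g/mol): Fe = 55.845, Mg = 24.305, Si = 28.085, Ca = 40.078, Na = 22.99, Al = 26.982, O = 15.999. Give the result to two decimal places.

Si in Na₀.₇₂Ca₀.₂₈Al₁.₂₈Si₂.₇₂O₈: molar mass 266.695 g/mol; 2.72×28.085 = 76.391 g → 28.64 wt%.
Si in (Mg₀.₆₀Fe₀.₄₀)₂Si₂O₆: molar mass 226.006 g/mol; 2×28.085 = 56.170 g → 24.85 wt%.
Difference = 28.64 − 24.85 = 3.79 percentage points.

3.79 percentage points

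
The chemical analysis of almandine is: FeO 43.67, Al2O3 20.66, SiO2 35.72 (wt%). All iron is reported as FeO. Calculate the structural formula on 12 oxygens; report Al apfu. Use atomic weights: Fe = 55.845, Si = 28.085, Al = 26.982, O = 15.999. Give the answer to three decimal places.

2.022 Al apfu

FeO (M=71.844): mol = 0.60784; Fe = 0.60784, O = 0.60784.
Al2O3 (M=101.961): mol = 0.20263; Al = 0.40526, O = 0.60789.
SiO2 (M=60.083): mol = 0.59451; Si = 0.59451, O = 1.18902.
ΣO = 2.40475; factor = 12/ΣO = 4.99012.
Al apfu = 0.40526 × 4.99012 = 2.022.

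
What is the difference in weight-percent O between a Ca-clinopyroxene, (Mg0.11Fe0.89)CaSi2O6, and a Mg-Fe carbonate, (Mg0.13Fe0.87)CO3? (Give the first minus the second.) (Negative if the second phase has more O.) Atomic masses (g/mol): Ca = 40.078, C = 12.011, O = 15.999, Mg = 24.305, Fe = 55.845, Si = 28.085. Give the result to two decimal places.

-3.71 percentage points

M((Mg0.11Fe0.89)CaSi2O6) = 244.618 g/mol, so wt% O = 95.994/244.618 × 100 = 39.24%.
M((Mg0.13Fe0.87)CO3) = 111.753 g/mol, so wt% O = 47.997/111.753 × 100 = 42.95%.
39.24 − 42.95 = -3.71 pp.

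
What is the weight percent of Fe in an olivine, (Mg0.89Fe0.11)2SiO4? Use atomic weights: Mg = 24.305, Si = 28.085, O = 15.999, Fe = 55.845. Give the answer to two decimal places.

8.32 weight percent

Molar mass of (Mg0.89Fe0.11)2SiO4: 1.78*24.305 + 0.22*55.845 + 1*28.085 + 4*15.999 = 147.630 g/mol.
Mass of Fe per formula unit: 0.22 × 55.845 = 12.286 g.
Weight fraction Fe = 12.286 / 147.630 = 0.0832.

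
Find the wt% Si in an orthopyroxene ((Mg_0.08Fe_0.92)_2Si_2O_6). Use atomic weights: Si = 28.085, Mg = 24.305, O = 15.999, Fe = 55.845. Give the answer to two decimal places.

21.70 weight percent

Formula mass = 0.16×24.305 + 1.84×55.845 + 2×28.085 + 6×15.999 = 258.808 g/mol, of which 56.170 g is Si.
So Si makes up 56.170/258.808 = 0.2170 of the mass, i.e. 21.70%.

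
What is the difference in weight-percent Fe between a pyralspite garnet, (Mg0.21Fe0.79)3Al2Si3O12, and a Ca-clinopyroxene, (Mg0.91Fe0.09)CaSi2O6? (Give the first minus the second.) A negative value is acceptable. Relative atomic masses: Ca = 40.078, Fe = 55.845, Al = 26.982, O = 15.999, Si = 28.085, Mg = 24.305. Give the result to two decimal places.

M((Mg0.21Fe0.79)3Al2Si3O12) = 477.872 g/mol, so wt% Fe = 132.353/477.872 × 100 = 27.70%.
M((Mg0.91Fe0.09)CaSi2O6) = 219.386 g/mol, so wt% Fe = 5.026/219.386 × 100 = 2.29%.
27.70 − 2.29 = 25.41 pp.

25.41 percentage points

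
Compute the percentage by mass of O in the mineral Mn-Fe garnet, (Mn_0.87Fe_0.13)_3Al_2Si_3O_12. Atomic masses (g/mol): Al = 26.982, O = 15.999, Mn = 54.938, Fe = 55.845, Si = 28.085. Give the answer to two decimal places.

Molar mass of (Mn_0.87Fe_0.13)_3Al_2Si_3O_12: 2.61·54.938 + 0.39·55.845 + 2·26.982 + 3·28.085 + 12·15.999 = 495.375 g/mol.
Mass of O per formula unit: 12 × 15.999 = 191.988 g.
Weight fraction O = 191.988 / 495.375 = 0.3876.

38.76 weight percent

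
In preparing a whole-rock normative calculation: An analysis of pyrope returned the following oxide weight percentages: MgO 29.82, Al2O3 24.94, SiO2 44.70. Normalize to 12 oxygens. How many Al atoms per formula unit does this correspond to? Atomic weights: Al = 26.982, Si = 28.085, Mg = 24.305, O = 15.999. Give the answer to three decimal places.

1.982 Al apfu

29.82 wt% MgO ÷ 40.304 g/mol = 0.73988 mol, giving 0.73988 Mg and 0.73988 O.
24.94 wt% Al2O3 ÷ 101.961 g/mol = 0.24460 mol, giving 0.48920 Al and 0.73380 O.
44.70 wt% SiO2 ÷ 60.083 g/mol = 0.74397 mol, giving 0.74397 Si and 1.48794 O.
Oxygen sums to 2.96162; scaling by 12/2.96162 = 4.05184 puts the formula on 12 O.
Al: 0.48920 × 4.05184 = 1.982 atoms per formula unit.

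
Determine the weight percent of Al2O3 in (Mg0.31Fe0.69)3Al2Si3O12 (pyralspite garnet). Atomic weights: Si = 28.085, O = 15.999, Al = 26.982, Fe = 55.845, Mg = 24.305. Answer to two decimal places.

21.77 wt%

Formula mass = 468.410 g/mol.
2 Al → 1.0000 mol Al2O3 per formula unit; M(Al2O3) = 101.961, so Al2O3 mass = 101.961 g.
101.961/468.410 × 100 = 21.77 wt%.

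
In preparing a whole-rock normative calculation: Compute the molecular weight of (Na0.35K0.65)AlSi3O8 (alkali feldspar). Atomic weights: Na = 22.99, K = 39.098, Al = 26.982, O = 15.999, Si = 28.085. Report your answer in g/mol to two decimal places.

272.69 g/mol

The formula mass is the sum 0.35×22.99 + 0.65×39.098 + 1×26.982 + 3×28.085 + 8×15.999.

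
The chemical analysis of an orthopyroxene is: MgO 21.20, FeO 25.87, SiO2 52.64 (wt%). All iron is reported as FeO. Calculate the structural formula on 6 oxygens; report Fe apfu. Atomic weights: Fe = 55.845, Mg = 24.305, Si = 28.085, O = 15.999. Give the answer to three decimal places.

0.819 Fe apfu

21.20 wt% MgO ÷ 40.304 g/mol = 0.52600 mol, giving 0.52600 Mg and 0.52600 O.
25.87 wt% FeO ÷ 71.844 g/mol = 0.36009 mol, giving 0.36009 Fe and 0.36009 O.
52.64 wt% SiO2 ÷ 60.083 g/mol = 0.87612 mol, giving 0.87612 Si and 1.75224 O.
Oxygen sums to 2.63833; scaling by 6/2.63833 = 2.27417 puts the formula on 6 O.
Fe: 0.36009 × 2.27417 = 0.819 atoms per formula unit.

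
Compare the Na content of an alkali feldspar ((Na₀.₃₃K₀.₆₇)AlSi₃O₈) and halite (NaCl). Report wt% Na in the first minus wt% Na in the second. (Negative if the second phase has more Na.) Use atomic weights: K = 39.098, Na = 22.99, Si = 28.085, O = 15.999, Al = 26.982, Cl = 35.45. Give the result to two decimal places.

Na in (Na₀.₃₃K₀.₆₇)AlSi₃O₈: molar mass 273.011 g/mol; 0.33×22.99 = 7.587 g → 2.78 wt%.
Na in NaCl: molar mass 58.440 g/mol; 1×22.99 = 22.990 g → 39.34 wt%.
Difference = 2.78 − 39.34 = -36.56 percentage points.

-36.56 percentage points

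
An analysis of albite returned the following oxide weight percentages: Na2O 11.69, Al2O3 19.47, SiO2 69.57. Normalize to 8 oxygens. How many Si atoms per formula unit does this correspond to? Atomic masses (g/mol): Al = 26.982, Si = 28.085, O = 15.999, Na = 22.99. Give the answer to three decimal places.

3.010 Si apfu

Na2O (M=61.979): mol = 0.18861; Na = 0.37722, O = 0.18861.
Al2O3 (M=101.961): mol = 0.19096; Al = 0.38192, O = 0.57288.
SiO2 (M=60.083): mol = 1.15790; Si = 1.15790, O = 2.31580.
ΣO = 3.07729; factor = 8/ΣO = 2.59969.
Si apfu = 1.15790 × 2.59969 = 3.010.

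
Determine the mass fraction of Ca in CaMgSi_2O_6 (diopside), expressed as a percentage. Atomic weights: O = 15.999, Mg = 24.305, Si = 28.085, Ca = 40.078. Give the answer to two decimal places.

18.51 weight percent

Molar mass of CaMgSi_2O_6: 1*40.078 + 1*24.305 + 2*28.085 + 6*15.999 = 216.547 g/mol.
Mass of Ca per formula unit: 1 × 40.078 = 40.078 g.
Weight fraction Ca = 40.078 / 216.547 = 0.1851.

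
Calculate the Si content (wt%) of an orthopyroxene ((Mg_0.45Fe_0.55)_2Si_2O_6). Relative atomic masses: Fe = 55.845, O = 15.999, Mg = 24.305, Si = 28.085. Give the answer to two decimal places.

23.85 wt%

M((Mg_0.45Fe_0.55)_2Si_2O_6) = 235.468 g/mol.
Si contributes 2 × 28.085 = 56.170 g per mole.
56.170/235.468 = 0.2385 → 23.85%.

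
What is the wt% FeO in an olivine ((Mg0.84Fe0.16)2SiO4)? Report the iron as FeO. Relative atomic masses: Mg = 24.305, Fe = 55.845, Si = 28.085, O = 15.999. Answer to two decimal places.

15.25 wt%

Formula mass = 150.784 g/mol.
0.32 Fe → 0.3200 mol FeO per formula unit; M(FeO) = 71.844, so FeO mass = 22.990 g.
22.990/150.784 × 100 = 15.25 wt%.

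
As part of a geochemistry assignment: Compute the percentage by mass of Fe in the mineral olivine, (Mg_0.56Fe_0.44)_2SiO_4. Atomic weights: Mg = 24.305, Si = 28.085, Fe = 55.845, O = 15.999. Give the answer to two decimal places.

Formula mass = 1.12·24.305 + 0.88·55.845 + 1·28.085 + 4·15.999 = 168.446 g/mol, of which 49.144 g is Fe.
So Fe makes up 49.144/168.446 = 0.2917 of the mass, i.e. 29.17%.

29.17 wt%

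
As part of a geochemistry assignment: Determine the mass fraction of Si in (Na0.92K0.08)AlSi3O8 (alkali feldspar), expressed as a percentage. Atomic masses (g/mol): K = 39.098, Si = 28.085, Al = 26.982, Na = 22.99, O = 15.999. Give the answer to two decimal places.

Molar mass of (Na0.92K0.08)AlSi3O8: 0.92*22.99 + 0.08*39.098 + 1*26.982 + 3*28.085 + 8*15.999 = 263.508 g/mol.
Mass of Si per formula unit: 3 × 28.085 = 84.255 g.
Weight fraction Si = 84.255 / 263.508 = 0.3197.

31.97 wt%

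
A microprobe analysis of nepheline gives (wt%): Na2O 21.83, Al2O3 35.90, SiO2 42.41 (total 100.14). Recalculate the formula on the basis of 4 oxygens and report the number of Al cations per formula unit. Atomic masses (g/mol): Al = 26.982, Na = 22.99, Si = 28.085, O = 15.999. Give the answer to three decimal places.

0.999 Al apfu

Na2O: 21.83/61.979 = 0.35222 mol → 0.70444 mol Na, 0.35222 mol O.
Al2O3: 35.90/101.961 = 0.35210 mol → 0.70420 mol Al, 1.05630 mol O.
SiO2: 42.41/60.083 = 0.70586 mol → 0.70586 mol Si, 1.41172 mol O.
Total oxygen = 2.82024 mol. Normalization factor = 4/2.82024 = 1.41832.
Al per 4 O = 0.70420 × 1.41832 = 0.999.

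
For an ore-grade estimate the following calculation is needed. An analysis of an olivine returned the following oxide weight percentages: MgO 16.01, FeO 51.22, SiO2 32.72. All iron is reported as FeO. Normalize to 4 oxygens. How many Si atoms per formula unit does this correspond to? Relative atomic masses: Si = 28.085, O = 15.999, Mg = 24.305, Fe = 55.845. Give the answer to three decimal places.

MgO (M=40.304): mol = 0.39723; Mg = 0.39723, O = 0.39723.
FeO (M=71.844): mol = 0.71293; Fe = 0.71293, O = 0.71293.
SiO2 (M=60.083): mol = 0.54458; Si = 0.54458, O = 1.08916.
ΣO = 2.19932; factor = 4/ΣO = 1.81874.
Si apfu = 0.54458 × 1.81874 = 0.990.

0.990 Si apfu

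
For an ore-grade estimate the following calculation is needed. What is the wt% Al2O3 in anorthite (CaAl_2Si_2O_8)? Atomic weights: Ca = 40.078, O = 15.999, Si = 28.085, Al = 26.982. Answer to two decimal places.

M(CaAl_2Si_2O_8) = 278.204 g/mol; M(Al2O3) = 101.961 g/mol.
Moles Al2O3 per formula unit = 2 Al ÷ 2 = 1.0000.
Al2O3 fraction = (1.0000 × 101.961) / 278.204 = 101.961/278.204 = 0.3665.

36.65 wt%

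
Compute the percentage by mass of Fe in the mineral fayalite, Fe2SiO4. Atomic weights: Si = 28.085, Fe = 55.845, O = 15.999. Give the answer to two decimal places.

54.81 mass %

Formula mass = 2*55.845 + 1*28.085 + 4*15.999 = 203.771 g/mol, of which 111.690 g is Fe.
So Fe makes up 111.690/203.771 = 0.5481 of the mass, i.e. 54.81%.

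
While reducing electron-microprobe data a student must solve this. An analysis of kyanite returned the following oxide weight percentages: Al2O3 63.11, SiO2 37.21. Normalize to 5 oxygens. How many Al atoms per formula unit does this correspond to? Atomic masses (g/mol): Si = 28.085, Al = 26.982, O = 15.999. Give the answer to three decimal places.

Al2O3: 63.11/101.961 = 0.61896 mol → 1.23792 mol Al, 1.85688 mol O.
SiO2: 37.21/60.083 = 0.61931 mol → 0.61931 mol Si, 1.23862 mol O.
Total oxygen = 3.09550 mol. Normalization factor = 5/3.09550 = 1.61525.
Al per 5 O = 1.23792 × 1.61525 = 2.000.

2.000 Al apfu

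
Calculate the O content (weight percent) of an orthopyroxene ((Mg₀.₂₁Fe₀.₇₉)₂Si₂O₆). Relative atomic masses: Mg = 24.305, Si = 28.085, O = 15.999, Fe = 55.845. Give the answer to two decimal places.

38.30 weight percent

M((Mg₀.₂₁Fe₀.₇₉)₂Si₂O₆) = 250.607 g/mol.
O contributes 6 × 15.999 = 95.994 g per mole.
95.994/250.607 = 0.3830 → 38.30%.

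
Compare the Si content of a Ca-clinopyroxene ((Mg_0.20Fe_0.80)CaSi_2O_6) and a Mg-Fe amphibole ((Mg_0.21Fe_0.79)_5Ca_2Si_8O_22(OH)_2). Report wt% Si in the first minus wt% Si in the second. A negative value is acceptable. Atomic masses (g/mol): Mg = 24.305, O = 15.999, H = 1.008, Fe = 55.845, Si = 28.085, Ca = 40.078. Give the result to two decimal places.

-0.75 percentage points

First mineral: 56.170 g Si in 241.779 g formula = 23.23 wt% Si.
Second mineral: 224.680 g Si in 936.936 g formula = 23.98 wt% Si.
23.23% − 23.98% gives a difference of -0.75 percentage points.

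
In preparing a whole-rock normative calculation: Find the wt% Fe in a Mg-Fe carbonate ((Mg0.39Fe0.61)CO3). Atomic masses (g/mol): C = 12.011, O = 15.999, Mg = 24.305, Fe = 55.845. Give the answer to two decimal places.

32.90 weight percent

Molar mass of (Mg0.39Fe0.61)CO3: 0.39·24.305 + 0.61·55.845 + 1·12.011 + 3·15.999 = 103.552 g/mol.
Mass of Fe per formula unit: 0.61 × 55.845 = 34.065 g.
Weight fraction Fe = 34.065 / 103.552 = 0.3290.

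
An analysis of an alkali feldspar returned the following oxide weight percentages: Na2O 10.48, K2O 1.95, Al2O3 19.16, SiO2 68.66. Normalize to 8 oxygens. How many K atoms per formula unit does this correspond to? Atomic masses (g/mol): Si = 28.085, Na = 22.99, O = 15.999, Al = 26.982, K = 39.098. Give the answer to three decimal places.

Na2O: 10.48/61.979 = 0.16909 mol → 0.33818 mol Na, 0.16909 mol O.
K2O: 1.95/94.195 = 0.02070 mol → 0.04140 mol K, 0.02070 mol O.
Al2O3: 19.16/101.961 = 0.18791 mol → 0.37582 mol Al, 0.56373 mol O.
SiO2: 68.66/60.083 = 1.14275 mol → 1.14275 mol Si, 2.28550 mol O.
Total oxygen = 3.03902 mol. Normalization factor = 8/3.03902 = 2.63243.
K per 8 O = 0.04140 × 2.63243 = 0.109.

0.109 K apfu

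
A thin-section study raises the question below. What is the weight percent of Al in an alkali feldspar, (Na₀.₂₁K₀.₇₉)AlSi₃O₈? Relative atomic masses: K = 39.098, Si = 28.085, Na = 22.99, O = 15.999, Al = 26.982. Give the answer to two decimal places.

9.81 weight percent

Formula mass = 0.21*22.99 + 0.79*39.098 + 1*26.982 + 3*28.085 + 8*15.999 = 274.944 g/mol, of which 26.982 g is Al.
So Al makes up 26.982/274.944 = 0.0981 of the mass, i.e. 9.81%.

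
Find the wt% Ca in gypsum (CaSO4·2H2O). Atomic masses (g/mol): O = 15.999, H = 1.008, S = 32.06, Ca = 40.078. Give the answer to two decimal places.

23.28 wt%

Formula mass = 1·40.078 + 1·32.06 + 6·15.999 + 4·1.008 = 172.164 g/mol, of which 40.078 g is Ca.
So Ca makes up 40.078/172.164 = 0.2328 of the mass, i.e. 23.28%.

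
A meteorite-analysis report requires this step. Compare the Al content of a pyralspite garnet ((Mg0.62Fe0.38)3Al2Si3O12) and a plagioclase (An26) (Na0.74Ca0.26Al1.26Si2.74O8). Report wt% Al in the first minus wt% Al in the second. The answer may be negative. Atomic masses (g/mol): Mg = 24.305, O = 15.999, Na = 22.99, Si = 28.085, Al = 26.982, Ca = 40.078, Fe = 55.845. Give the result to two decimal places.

-0.47 percentage points

M((Mg0.62Fe0.38)3Al2Si3O12) = 439.078 g/mol, so wt% Al = 53.964/439.078 × 100 = 12.29%.
M(Na0.74Ca0.26Al1.26Si2.74O8) = 266.375 g/mol, so wt% Al = 33.997/266.375 × 100 = 12.76%.
12.29 − 12.76 = -0.47 pp.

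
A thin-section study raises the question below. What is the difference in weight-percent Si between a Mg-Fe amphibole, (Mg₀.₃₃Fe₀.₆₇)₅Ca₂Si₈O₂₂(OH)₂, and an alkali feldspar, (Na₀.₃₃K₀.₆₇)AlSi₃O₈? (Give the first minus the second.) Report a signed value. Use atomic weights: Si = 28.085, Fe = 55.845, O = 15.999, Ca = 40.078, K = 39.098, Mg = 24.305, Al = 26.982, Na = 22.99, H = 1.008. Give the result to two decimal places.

Si in (Mg₀.₃₃Fe₀.₆₇)₅Ca₂Si₈O₂₂(OH)₂: molar mass 918.012 g/mol; 8×28.085 = 224.680 g → 24.47 wt%.
Si in (Na₀.₃₃K₀.₆₇)AlSi₃O₈: molar mass 273.011 g/mol; 3×28.085 = 84.255 g → 30.86 wt%.
Difference = 24.47 − 30.86 = -6.39 percentage points.

-6.39 percentage points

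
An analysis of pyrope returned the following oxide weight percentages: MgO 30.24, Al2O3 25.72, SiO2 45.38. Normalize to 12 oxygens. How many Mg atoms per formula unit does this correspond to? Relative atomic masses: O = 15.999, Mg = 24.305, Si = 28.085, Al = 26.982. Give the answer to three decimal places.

30.24 wt% MgO ÷ 40.304 g/mol = 0.75030 mol, giving 0.75030 Mg and 0.75030 O.
25.72 wt% Al2O3 ÷ 101.961 g/mol = 0.25225 mol, giving 0.50450 Al and 0.75675 O.
45.38 wt% SiO2 ÷ 60.083 g/mol = 0.75529 mol, giving 0.75529 Si and 1.51058 O.
Oxygen sums to 3.01763; scaling by 12/3.01763 = 3.97663 puts the formula on 12 O.
Mg: 0.75030 × 3.97663 = 2.984 atoms per formula unit.

2.984 Mg apfu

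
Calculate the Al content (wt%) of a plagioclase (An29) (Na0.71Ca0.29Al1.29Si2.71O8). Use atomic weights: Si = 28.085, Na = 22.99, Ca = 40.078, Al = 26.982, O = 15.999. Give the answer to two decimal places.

Formula mass = 0.71*22.99 + 0.29*40.078 + 1.29*26.982 + 2.71*28.085 + 8*15.999 = 266.855 g/mol, of which 34.807 g is Al.
So Al makes up 34.807/266.855 = 0.1304 of the mass, i.e. 13.04%.

13.04 wt%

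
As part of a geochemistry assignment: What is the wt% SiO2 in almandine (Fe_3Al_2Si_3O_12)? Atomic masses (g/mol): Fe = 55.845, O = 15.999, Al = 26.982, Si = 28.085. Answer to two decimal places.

M(Fe_3Al_2Si_3O_12) = 497.742 g/mol; M(SiO2) = 60.083 g/mol.
Moles SiO2 per formula unit = 3 Si ÷ 1 = 3.0000.
SiO2 fraction = (3.0000 × 60.083) / 497.742 = 180.249/497.742 = 0.3621.

36.21 wt%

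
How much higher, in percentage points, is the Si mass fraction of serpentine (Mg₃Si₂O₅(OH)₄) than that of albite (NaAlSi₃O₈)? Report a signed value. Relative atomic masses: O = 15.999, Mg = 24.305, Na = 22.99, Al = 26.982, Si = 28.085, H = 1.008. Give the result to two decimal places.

M(Mg₃Si₂O₅(OH)₄) = 277.108 g/mol, so wt% Si = 56.170/277.108 × 100 = 20.27%.
M(NaAlSi₃O₈) = 262.219 g/mol, so wt% Si = 84.255/262.219 × 100 = 32.13%.
20.27 − 32.13 = -11.86 pp.

-11.86 percentage points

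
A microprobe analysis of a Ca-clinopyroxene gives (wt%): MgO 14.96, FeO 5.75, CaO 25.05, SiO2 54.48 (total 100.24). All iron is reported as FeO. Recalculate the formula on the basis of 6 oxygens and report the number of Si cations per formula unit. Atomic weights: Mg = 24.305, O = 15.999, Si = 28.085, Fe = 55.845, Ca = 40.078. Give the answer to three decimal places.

14.96 wt% MgO ÷ 40.304 g/mol = 0.37118 mol, giving 0.37118 Mg and 0.37118 O.
5.75 wt% FeO ÷ 71.844 g/mol = 0.08003 mol, giving 0.08003 Fe and 0.08003 O.
25.05 wt% CaO ÷ 56.077 g/mol = 0.44671 mol, giving 0.44671 Ca and 0.44671 O.
54.48 wt% SiO2 ÷ 60.083 g/mol = 0.90675 mol, giving 0.90675 Si and 1.81350 O.
Oxygen sums to 2.71142; scaling by 6/2.71142 = 2.21286 puts the formula on 6 O.
Si: 0.90675 × 2.21286 = 2.007 atoms per formula unit.

2.007 Si apfu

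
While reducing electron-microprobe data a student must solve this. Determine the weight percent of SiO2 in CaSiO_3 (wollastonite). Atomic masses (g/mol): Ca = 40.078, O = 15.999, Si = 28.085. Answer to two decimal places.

51.72 wt%

M(CaSiO_3) = 116.160 g/mol; M(SiO2) = 60.083 g/mol.
Moles SiO2 per formula unit = 1 Si ÷ 1 = 1.0000.
SiO2 fraction = (1.0000 × 60.083) / 116.160 = 60.083/116.160 = 0.5172.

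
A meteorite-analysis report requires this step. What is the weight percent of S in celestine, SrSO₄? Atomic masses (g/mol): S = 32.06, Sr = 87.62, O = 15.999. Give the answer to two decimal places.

17.45 weight percent

M(SrSO₄) = 183.676 g/mol.
S contributes 1 × 32.06 = 32.060 g per mole.
32.060/183.676 = 0.1745 → 17.45%.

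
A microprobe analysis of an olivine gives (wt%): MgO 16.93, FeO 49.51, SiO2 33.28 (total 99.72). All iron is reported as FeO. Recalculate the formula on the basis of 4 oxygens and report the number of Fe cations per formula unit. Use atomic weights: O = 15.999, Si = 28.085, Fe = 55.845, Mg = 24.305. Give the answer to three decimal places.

MgO: 16.93/40.304 = 0.42006 mol → 0.42006 mol Mg, 0.42006 mol O.
FeO: 49.51/71.844 = 0.68913 mol → 0.68913 mol Fe, 0.68913 mol O.
SiO2: 33.28/60.083 = 0.55390 mol → 0.55390 mol Si, 1.10780 mol O.
Total oxygen = 2.21699 mol. Normalization factor = 4/2.21699 = 1.80425.
Fe per 4 O = 0.68913 × 1.80425 = 1.243.

1.243 Fe apfu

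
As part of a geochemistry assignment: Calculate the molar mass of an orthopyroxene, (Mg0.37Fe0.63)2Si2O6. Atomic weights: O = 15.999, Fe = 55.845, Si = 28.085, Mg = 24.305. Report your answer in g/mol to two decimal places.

The formula mass is the sum 0.74*24.305 + 1.26*55.845 + 2*28.085 + 6*15.999.

240.51 g/mol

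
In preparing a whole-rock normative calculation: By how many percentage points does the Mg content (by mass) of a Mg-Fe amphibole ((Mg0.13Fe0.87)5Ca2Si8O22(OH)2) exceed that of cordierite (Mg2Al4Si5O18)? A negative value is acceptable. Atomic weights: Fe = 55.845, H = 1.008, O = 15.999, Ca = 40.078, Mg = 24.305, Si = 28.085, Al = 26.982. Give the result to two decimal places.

First mineral: 15.798 g Mg in 949.552 g formula = 1.66 wt% Mg.
Second mineral: 48.610 g Mg in 584.945 g formula = 8.31 wt% Mg.
1.66% − 8.31% gives a difference of -6.65 percentage points.

-6.65 percentage points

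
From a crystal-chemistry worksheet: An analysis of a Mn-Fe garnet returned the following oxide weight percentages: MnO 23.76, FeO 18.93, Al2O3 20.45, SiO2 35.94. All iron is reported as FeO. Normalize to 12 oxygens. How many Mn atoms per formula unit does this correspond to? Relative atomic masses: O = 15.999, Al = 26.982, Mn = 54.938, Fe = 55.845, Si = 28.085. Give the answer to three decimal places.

1.677 Mn apfu

MnO: 23.76/70.937 = 0.33495 mol → 0.33495 mol Mn, 0.33495 mol O.
FeO: 18.93/71.844 = 0.26349 mol → 0.26349 mol Fe, 0.26349 mol O.
Al2O3: 20.45/101.961 = 0.20057 mol → 0.40114 mol Al, 0.60171 mol O.
SiO2: 35.94/60.083 = 0.59817 mol → 0.59817 mol Si, 1.19634 mol O.
Total oxygen = 2.39649 mol. Normalization factor = 12/2.39649 = 5.00732.
Mn per 12 O = 0.33495 × 5.00732 = 1.677.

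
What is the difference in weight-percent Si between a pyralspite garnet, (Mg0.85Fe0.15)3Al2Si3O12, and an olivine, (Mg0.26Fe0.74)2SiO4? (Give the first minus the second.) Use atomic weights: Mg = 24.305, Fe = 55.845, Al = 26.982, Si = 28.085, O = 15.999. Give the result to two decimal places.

5.20 percentage points

First mineral: 84.255 g Si in 417.315 g formula = 20.19 wt% Si.
Second mineral: 28.085 g Si in 187.370 g formula = 14.99 wt% Si.
20.19% − 14.99% gives a difference of 5.20 percentage points.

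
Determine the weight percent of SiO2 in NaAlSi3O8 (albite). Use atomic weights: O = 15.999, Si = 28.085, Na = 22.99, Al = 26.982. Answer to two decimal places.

68.74 wt%

Formula mass = 262.219 g/mol.
3 Si → 3.0000 mol SiO2 per formula unit; M(SiO2) = 60.083, so SiO2 mass = 180.249 g.
180.249/262.219 × 100 = 68.74 wt%.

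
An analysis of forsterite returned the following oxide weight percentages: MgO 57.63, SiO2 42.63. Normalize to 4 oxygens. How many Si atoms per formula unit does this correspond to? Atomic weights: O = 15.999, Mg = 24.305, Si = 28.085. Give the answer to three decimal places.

MgO: 57.63/40.304 = 1.42988 mol → 1.42988 mol Mg, 1.42988 mol O.
SiO2: 42.63/60.083 = 0.70952 mol → 0.70952 mol Si, 1.41904 mol O.
Total oxygen = 2.84892 mol. Normalization factor = 4/2.84892 = 1.40404.
Si per 4 O = 0.70952 × 1.40404 = 0.996.

0.996 Si apfu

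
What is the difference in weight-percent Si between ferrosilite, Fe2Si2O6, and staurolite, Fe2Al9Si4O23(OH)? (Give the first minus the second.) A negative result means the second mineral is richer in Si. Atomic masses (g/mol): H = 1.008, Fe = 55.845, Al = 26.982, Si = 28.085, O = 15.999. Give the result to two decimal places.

8.10 percentage points

Si in Fe2Si2O6: molar mass 263.854 g/mol; 2×28.085 = 56.170 g → 21.29 wt%.
Si in Fe2Al9Si4O23(OH): molar mass 851.852 g/mol; 4×28.085 = 112.340 g → 13.19 wt%.
Difference = 21.29 − 13.19 = 8.10 percentage points.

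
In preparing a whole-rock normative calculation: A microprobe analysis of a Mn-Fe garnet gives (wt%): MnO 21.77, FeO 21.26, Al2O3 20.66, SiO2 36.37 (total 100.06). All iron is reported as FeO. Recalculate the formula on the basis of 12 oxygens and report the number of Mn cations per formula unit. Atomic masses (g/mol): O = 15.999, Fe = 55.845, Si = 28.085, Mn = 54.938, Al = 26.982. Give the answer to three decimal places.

MnO (M=70.937): mol = 0.30689; Mn = 0.30689, O = 0.30689.
FeO (M=71.844): mol = 0.29592; Fe = 0.29592, O = 0.29592.
Al2O3 (M=101.961): mol = 0.20263; Al = 0.40526, O = 0.60789.
SiO2 (M=60.083): mol = 0.60533; Si = 0.60533, O = 1.21066.
ΣO = 2.42136; factor = 12/ΣO = 4.95589.
Mn apfu = 0.30689 × 4.95589 = 1.521.

1.521 Mn apfu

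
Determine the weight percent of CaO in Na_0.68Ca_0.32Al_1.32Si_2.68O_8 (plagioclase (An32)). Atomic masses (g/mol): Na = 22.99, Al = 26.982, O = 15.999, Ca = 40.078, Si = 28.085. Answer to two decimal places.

6.71 wt%

M(Na_0.68Ca_0.32Al_1.32Si_2.68O_8) = 267.334 g/mol; M(CaO) = 56.077 g/mol.
Moles CaO per formula unit = 0.32 Ca ÷ 1 = 0.3200.
CaO fraction = (0.3200 × 56.077) / 267.334 = 17.945/267.334 = 0.0671.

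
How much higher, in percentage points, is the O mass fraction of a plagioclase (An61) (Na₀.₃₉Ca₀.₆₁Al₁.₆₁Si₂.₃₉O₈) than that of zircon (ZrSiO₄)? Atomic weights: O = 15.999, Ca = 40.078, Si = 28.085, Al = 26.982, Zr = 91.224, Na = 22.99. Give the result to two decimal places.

First mineral: 127.992 g O in 271.970 g formula = 47.06 wt% O.
Second mineral: 63.996 g O in 183.305 g formula = 34.91 wt% O.
47.06% − 34.91% gives a difference of 12.15 percentage points.

12.15 percentage points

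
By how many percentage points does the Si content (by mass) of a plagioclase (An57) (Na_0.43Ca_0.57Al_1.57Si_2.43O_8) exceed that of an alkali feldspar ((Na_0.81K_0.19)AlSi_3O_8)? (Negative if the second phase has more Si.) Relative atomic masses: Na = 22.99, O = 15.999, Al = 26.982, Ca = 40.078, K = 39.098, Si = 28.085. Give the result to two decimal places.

First mineral: 68.247 g Si in 271.330 g formula = 25.15 wt% Si.
Second mineral: 84.255 g Si in 265.280 g formula = 31.76 wt% Si.
25.15% − 31.76% gives a difference of -6.61 percentage points.

-6.61 percentage points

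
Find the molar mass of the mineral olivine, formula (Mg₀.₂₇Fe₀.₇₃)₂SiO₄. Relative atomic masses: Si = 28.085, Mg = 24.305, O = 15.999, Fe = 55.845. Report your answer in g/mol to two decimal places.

186.74 g/mol

Mg: 0.54 × 24.305 = 13.1247
Fe: 1.46 × 55.845 = 81.5337
Si: 1 × 28.085 = 28.0850
O: 4 × 15.999 = 63.9960
Summing the contributions gives the formula mass.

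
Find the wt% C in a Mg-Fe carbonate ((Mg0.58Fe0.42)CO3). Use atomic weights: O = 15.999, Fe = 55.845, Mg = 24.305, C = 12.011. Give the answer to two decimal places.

M((Mg0.58Fe0.42)CO3) = 97.560 g/mol.
C contributes 1 × 12.011 = 12.011 g per mole.
12.011/97.560 = 0.1231 → 12.31%.

12.31 mass %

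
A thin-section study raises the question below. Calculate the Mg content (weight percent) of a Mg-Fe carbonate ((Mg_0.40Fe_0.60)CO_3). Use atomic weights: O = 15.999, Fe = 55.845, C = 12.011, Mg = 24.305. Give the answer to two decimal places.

M((Mg_0.40Fe_0.60)CO_3) = 103.237 g/mol.
Mg contributes 0.40 × 24.305 = 9.722 g per mole.
9.722/103.237 = 0.0942 → 9.42%.

9.42 weight percent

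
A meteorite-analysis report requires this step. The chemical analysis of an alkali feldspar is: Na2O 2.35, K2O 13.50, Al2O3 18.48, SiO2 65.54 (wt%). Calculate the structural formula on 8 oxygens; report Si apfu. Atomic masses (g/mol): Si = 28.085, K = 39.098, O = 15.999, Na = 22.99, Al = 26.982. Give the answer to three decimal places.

3.002 Si apfu

Na2O: 2.35/61.979 = 0.03792 mol → 0.07584 mol Na, 0.03792 mol O.
K2O: 13.50/94.195 = 0.14332 mol → 0.28664 mol K, 0.14332 mol O.
Al2O3: 18.48/101.961 = 0.18125 mol → 0.36250 mol Al, 0.54375 mol O.
SiO2: 65.54/60.083 = 1.09082 mol → 1.09082 mol Si, 2.18164 mol O.
Total oxygen = 2.90663 mol. Normalization factor = 8/2.90663 = 2.75233.
Si per 8 O = 1.09082 × 2.75233 = 3.002.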